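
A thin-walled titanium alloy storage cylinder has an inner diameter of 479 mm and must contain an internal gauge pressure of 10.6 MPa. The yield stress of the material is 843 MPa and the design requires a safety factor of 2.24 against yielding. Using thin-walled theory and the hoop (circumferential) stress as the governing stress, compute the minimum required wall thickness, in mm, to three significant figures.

t = 6.75 mm

σ_allow = 843/2.24 = 376.3 MPa.
Hoop stress σ_h = pD/(2t), so t = pD/(2σ_allow) = 10.6×479/(2×376.3) = 6.746 mm.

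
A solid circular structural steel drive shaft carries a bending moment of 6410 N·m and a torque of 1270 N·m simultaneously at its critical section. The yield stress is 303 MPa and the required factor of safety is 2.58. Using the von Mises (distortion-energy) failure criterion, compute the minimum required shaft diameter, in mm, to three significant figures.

d = 82.6 mm

σ_allow = σ_y/n = 303/2.58 = 117.4 MPa.
For a solid shaft σ_b = 32M/(πd³) and τ = 16T/(πd³), so the von Mises stress is σ' = (16/πd³)·√(4M²+3T²).
√(4M²+3T²) = √(4×(6.410×10^6)² + 3×(1.270×10^6)²) = 1.301×10^7 N·mm.
d³ = 16×1.301×10^7/(π×117.4) = 564100 mm³.
d = 82.63 mm.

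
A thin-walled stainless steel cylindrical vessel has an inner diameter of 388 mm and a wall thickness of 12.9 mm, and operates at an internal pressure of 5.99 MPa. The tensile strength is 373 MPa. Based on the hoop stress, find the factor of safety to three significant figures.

σ_h = pD/(2t) = 5.99×388/(2×12.9) = 90.08 MPa.
n = 373/90.08 = 4.141.

n = 4.14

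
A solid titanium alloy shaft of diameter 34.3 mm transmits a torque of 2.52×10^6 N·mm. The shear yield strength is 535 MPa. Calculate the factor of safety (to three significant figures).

τ = 16T/(πd³) = 16×2520000/(π×34.3³) = 318.0 MPa.
n = τ_limit/τ = 535/318.0 = 1.682.

n = 1.68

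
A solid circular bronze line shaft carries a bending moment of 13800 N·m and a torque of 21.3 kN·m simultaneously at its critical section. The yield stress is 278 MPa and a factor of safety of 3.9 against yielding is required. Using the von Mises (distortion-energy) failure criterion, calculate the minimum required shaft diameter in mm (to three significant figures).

σ_allow = σ_y/n = 278/3.9 = 71.28 MPa.
For a solid shaft σ_b = 32M/(πd³) and τ = 16T/(πd³), so the von Mises stress is σ' = (16/πd³)·√(4M²+3T²).
√(4M²+3T²) = √(4×(1.380×10^7)² + 3×(2.130×10^7)²) = 4.607×10^7 N·mm.
d³ = 16×4.607×10^7/(π×71.28) = 3.292×10^6 mm³.
d = 148.8 mm.

d = 149 mm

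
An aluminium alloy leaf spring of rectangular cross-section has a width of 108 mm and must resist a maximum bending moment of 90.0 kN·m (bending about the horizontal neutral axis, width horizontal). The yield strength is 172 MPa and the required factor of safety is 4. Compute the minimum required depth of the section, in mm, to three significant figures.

h = 341 mm

σ_allow = 172/4 = 43.00 MPa.
For a rectangular section σ = 6M/(bh²), so h² = 6M/(b σ_allow) = 6×9.0000×10^7/(108×43.00) = 116300 mm².
h = 341.0 mm.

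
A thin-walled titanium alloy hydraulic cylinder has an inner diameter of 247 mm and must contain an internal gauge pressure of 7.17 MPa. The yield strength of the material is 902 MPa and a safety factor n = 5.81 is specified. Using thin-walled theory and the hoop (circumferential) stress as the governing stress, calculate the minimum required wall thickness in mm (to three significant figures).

t = 5.70 mm

σ_allow = 902/5.81 = 155.2 MPa.
Hoop stress σ_h = pD/(2t), so t = pD/(2σ_allow) = 7.17×247/(2×155.2) = 5.704 mm.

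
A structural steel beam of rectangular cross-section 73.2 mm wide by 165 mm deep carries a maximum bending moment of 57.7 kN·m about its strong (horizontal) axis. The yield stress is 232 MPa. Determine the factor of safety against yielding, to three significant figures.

Section modulus S = bh²/6 = 73.2×165²/6 = 332100 mm³.
σ = M/S = 5.7700×10^7/332100 = 173.7 MPa.
n = 232/173.7 = 1.335.

n = 1.34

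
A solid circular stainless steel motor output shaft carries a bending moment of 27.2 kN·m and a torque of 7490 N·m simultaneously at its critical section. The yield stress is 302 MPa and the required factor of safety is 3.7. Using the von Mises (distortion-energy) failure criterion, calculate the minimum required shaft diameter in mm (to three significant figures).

d = 152 mm

σ_allow = σ_y/n = 302/3.7 = 81.62 MPa.
For a solid shaft σ_b = 32M/(πd³) and τ = 16T/(πd³), so the von Mises stress is σ' = (16/πd³)·√(4M²+3T²).
√(4M²+3T²) = √(4×(2.720×10^7)² + 3×(7.490×10^6)²) = 5.593×10^7 N·mm.
d³ = 16×5.593×10^7/(π×81.62) = 3.490×10^6 mm³.
d = 151.7 mm.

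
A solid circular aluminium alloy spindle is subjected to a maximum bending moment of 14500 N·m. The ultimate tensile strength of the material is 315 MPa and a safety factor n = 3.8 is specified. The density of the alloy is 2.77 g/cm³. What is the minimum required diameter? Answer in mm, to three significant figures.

σ_allow = 315/3.8 = 82.89 MPa.
For a solid circular section σ = 32M/(πd³), so d³ = 32M/(π σ_allow) = 32×1.4500×10^7/(π×82.89) = 1.782×10^6 mm³.
d = 121.2 mm.

d = 121 mm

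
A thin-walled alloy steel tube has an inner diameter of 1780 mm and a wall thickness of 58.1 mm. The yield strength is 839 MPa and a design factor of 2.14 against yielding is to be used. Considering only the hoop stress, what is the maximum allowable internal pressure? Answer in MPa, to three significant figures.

σ_allow = 839/2.14 = 392.1 MPa.
σ_h = pD/(2t) → p_allow = 2σ_allow t/D = 2×392.1×58.1/1780 = 25.59 MPa.

p_allow = 25.6 MPa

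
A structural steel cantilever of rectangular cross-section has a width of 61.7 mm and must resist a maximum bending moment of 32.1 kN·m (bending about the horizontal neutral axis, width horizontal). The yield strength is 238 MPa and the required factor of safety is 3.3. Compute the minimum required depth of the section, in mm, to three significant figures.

σ_allow = 238/3.3 = 72.12 MPa.
For a rectangular section σ = 6M/(bh²), so h² = 6M/(b σ_allow) = 6×3.2100×10^7/(61.7×72.12) = 43280 mm².
h = 208.0 mm.

h = 208 mm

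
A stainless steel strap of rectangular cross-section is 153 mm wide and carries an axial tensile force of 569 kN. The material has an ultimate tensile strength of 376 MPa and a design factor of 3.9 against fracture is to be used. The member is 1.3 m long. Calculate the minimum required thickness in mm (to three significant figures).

t = 38.6 mm

σ_allow = 376/3.9 = 96.41 MPa.
Required area A = F/σ_allow = 569000/96.41 = 5902 mm².
t = A/w = 5902/153 = 38.57 mm.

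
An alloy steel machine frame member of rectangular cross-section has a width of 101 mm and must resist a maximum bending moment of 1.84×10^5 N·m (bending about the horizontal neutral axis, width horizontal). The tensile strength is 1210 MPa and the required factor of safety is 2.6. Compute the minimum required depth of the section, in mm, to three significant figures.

σ_allow = 1210/2.6 = 465.4 MPa.
For a rectangular section σ = 6M/(bh²), so h² = 6M/(b σ_allow) = 6×1.8400×10^8/(101×465.4) = 23490 mm².
h = 153.3 mm.

h = 153 mm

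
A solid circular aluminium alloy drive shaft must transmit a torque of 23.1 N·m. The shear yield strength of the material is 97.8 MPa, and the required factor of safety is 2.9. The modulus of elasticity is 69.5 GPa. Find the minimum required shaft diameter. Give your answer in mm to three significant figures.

Allowable shear stress τ_allow = 97.8/2.9 = 33.72 MPa.
For a solid shaft τ = 16T/(πd³), so d³ = 16T/(π τ_allow) = 16×23100/(π×33.72) = 3489 mm³.
d = (3489)^(1/3) = 15.17 mm.

d = 15.2 mm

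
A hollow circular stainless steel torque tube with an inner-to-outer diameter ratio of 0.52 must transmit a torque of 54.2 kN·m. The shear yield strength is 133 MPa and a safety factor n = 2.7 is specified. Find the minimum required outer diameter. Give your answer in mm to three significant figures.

d_o = 182 mm

τ_allow = 133/2.7 = 49.26 MPa.
For a hollow shaft τ = 16T/[πd_o³(1−k⁴)] with k = 0.52, so 1−k⁴ = 0.9269.
d_o³ = 16T/[π τ_allow (1−k⁴)] = 16×5.4200×10^7/(π×49.26×0.9269) = 6.046×10^6 mm³.
d_o = 182.2 mm.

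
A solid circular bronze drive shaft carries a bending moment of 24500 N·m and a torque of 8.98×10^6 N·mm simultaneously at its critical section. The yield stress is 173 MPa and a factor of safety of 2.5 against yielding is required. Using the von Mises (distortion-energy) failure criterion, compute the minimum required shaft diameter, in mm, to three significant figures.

σ_allow = σ_y/n = 173/2.5 = 69.20 MPa.
For a solid shaft σ_b = 32M/(πd³) and τ = 16T/(πd³), so the von Mises stress is σ' = (16/πd³)·√(4M²+3T²).
√(4M²+3T²) = √(4×(2.450×10^7)² + 3×(8.980×10^6)²) = 5.141×10^7 N·mm.
d³ = 16×5.141×10^7/(π×69.20) = 3.784×10^6 mm³.
d = 155.8 mm.

d = 156 mm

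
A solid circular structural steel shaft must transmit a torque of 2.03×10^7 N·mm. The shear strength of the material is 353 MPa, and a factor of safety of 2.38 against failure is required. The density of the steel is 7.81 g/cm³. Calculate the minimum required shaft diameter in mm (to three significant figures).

Allowable shear stress τ_allow = 353/2.38 = 148.3 MPa.
For a solid shaft τ = 16T/(πd³), so d³ = 16T/(π τ_allow) = 16×2.0300×10^7/(π×148.3) = 697100 mm³.
d = (697100)^(1/3) = 88.67 mm.

d = 88.7 mm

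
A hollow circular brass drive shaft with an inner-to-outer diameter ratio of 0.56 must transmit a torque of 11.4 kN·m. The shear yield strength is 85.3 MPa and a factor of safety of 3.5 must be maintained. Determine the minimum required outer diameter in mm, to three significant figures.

d_o = 138 mm

τ_allow = 85.3/3.5 = 24.37 MPa.
For a hollow shaft τ = 16T/[πd_o³(1−k⁴)] with k = 0.56, so 1−k⁴ = 0.9017.
d_o³ = 16T/[π τ_allow (1−k⁴)] = 16×1.1400×10^7/(π×24.37×0.9017) = 2.642×10^6 mm³.
d_o = 138.2 mm.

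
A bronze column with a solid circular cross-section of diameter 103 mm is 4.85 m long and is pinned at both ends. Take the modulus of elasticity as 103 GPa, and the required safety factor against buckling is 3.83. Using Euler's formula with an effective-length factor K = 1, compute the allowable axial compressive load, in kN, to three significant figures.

I = πd⁴/64 = π×103⁴/64 = 5.525×10^6 mm⁴.
Effective length L_e = KL = 1×4.85 m = 4850 mm.
Euler critical load P_cr = π²EI/L_e² = π²×103000×5.525×10^6/4850² = 238800 N.
P_allow = P_cr/n = 238800/3.83 = 62340 N.

P_allow = 62.3 kN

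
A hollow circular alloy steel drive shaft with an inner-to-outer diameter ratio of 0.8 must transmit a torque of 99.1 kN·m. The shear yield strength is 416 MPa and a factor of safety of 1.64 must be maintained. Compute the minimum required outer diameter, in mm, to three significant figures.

τ_allow = 416/1.64 = 253.7 MPa.
For a hollow shaft τ = 16T/[πd_o³(1−k⁴)] with k = 0.8, so 1−k⁴ = 0.5904.
d_o³ = 16T/[π τ_allow (1−k⁴)] = 16×9.9100×10^7/(π×253.7×0.5904) = 3.370×10^6 mm³.
d_o = 149.9 mm.

d_o = 150 mm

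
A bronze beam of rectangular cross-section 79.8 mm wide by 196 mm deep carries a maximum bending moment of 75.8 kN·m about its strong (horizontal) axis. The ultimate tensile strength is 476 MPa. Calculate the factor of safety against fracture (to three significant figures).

Section modulus S = bh²/6 = 79.8×196²/6 = 510900 mm³.
σ = M/S = 7.5800×10^7/510900 = 148.4 MPa.
n = 476/148.4 = 3.208.

n = 3.21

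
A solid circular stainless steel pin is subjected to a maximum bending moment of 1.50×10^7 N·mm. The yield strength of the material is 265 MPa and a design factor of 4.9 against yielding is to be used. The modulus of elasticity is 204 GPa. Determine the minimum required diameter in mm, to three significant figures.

σ_allow = 265/4.9 = 54.08 MPa.
For a solid circular section σ = 32M/(πd³), so d³ = 32M/(π σ_allow) = 32×1.5000×10^7/(π×54.08) = 2.825×10^6 mm³.
d = 141.4 mm.

d = 141 mm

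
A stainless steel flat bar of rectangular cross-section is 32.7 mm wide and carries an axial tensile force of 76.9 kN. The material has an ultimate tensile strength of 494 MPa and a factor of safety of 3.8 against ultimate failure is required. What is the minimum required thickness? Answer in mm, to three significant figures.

t = 18.1 mm

σ_allow = 494/3.8 = 130.0 MPa.
Required area A = F/σ_allow = 76900/130.0 = 591.5 mm².
t = A/w = 591.5/32.7 = 18.09 mm.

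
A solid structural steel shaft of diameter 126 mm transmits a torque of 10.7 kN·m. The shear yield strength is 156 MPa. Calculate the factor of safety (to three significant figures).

n = 5.73

τ = 16T/(πd³) = 16×1.0700×10^7/(π×126³) = 27.24 MPa.
n = τ_limit/τ = 156/27.24 = 5.726.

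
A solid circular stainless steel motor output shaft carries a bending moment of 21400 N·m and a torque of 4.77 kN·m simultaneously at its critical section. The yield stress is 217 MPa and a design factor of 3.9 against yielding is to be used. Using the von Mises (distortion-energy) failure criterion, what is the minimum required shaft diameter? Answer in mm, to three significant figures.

σ_allow = σ_y/n = 217/3.9 = 55.64 MPa.
For a solid shaft σ_b = 32M/(πd³) and τ = 16T/(πd³), so the von Mises stress is σ' = (16/πd³)·√(4M²+3T²).
√(4M²+3T²) = √(4×(2.140×10^7)² + 3×(4.770×10^6)²) = 4.359×10^7 N·mm.
d³ = 16×4.359×10^7/(π×55.64) = 3.990×10^6 mm³.
d = 158.6 mm.

d = 159 mm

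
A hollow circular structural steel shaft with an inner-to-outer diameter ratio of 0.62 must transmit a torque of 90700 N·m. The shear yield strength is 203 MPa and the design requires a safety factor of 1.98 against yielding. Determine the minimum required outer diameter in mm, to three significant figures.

d_o = 174 mm

τ_allow = 203/1.98 = 102.5 MPa.
For a hollow shaft τ = 16T/[πd_o³(1−k⁴)] with k = 0.62, so 1−k⁴ = 0.8522.
d_o³ = 16T/[π τ_allow (1−k⁴)] = 16×9.0700×10^7/(π×102.5×0.8522) = 5.287×10^6 mm³.
d_o = 174.2 mm.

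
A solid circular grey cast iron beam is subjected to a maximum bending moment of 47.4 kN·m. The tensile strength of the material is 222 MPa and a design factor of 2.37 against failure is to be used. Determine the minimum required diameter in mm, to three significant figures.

d = 173 mm

σ_allow = 222/2.37 = 93.67 MPa.
For a solid circular section σ = 32M/(πd³), so d³ = 32M/(π σ_allow) = 32×4.7400×10^7/(π×93.67) = 5.154×10^6 mm³.
d = 172.7 mm.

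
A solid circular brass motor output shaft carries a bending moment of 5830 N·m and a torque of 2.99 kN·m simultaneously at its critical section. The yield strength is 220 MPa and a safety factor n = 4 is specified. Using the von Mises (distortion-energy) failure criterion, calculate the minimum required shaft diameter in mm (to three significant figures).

σ_allow = σ_y/n = 220/4 = 55.00 MPa.
For a solid shaft σ_b = 32M/(πd³) and τ = 16T/(πd³), so the von Mises stress is σ' = (16/πd³)·√(4M²+3T²).
√(4M²+3T²) = √(4×(5.830×10^6)² + 3×(2.990×10^6)²) = 1.276×10^7 N·mm.
d³ = 16×1.276×10^7/(π×55.00) = 1.181×10^6 mm³.
d = 105.7 mm.

d = 106 mm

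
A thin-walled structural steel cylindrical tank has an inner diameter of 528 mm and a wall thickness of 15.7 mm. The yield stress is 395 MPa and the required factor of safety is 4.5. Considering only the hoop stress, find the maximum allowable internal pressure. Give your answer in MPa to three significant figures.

p_allow = 5.22 MPa

σ_allow = 395/4.5 = 87.78 MPa.
σ_h = pD/(2t) → p_allow = 2σ_allow t/D = 2×87.78×15.7/528 = 5.220 MPa.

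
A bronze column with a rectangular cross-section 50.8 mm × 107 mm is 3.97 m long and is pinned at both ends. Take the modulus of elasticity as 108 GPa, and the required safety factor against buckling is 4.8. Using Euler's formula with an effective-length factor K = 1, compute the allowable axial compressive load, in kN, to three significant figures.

Buckling occurs about the weak axis: I_min = h·b³/12 = 107×50.8³/12 = 1.169×10^6 mm⁴ (b = 50.8 mm is the smaller dimension).
Effective length L_e = KL = 1×3.97 m = 3970 mm.
Euler critical load P_cr = π²EI/L_e² = π²×108000×1.169×10^6/3970² = 79060 N.
P_allow = P_cr/n = 79060/4.8 = 16470 N.

P_allow = 16.5 kN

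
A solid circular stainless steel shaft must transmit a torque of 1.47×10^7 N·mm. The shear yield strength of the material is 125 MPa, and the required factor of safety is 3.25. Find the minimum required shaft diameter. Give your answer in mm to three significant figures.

Allowable shear stress τ_allow = 125/3.25 = 38.46 MPa.
For a solid shaft τ = 16T/(πd³), so d³ = 16T/(π τ_allow) = 16×1.4700×10^7/(π×38.46) = 1.947×10^6 mm³.
d = (1.947×10^6)^(1/3) = 124.9 mm.

d = 125 mm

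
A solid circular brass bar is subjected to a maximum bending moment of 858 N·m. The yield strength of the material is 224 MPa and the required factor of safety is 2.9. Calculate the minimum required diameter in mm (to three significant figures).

σ_allow = 224/2.9 = 77.24 MPa.
For a solid circular section σ = 32M/(πd³), so d³ = 32M/(π σ_allow) = 32×858000/(π×77.24) = 113100 mm³.
d = 48.37 mm.

d = 48.4 mm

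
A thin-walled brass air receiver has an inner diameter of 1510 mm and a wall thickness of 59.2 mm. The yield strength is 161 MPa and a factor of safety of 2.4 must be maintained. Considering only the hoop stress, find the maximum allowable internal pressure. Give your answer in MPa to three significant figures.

σ_allow = 161/2.4 = 67.08 MPa.
σ_h = pD/(2t) → p_allow = 2σ_allow t/D = 2×67.08×59.2/1510 = 5.260 MPa.

p_allow = 5.26 MPa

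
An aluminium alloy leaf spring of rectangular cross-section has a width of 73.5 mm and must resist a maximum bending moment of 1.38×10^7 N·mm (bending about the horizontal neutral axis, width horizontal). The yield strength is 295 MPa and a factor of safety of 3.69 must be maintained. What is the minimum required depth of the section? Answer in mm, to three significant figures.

σ_allow = 295/3.69 = 79.95 MPa.
For a rectangular section σ = 6M/(bh²), so h² = 6M/(b σ_allow) = 6×1.3800×10^7/(73.5×79.95) = 14090 mm².
h = 118.7 mm.

h = 119 mm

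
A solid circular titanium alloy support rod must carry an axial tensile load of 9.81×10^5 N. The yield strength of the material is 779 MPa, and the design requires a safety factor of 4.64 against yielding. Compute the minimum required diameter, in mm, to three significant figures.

Allowable stress σ_allow = 779/4.64 = 167.9 MPa.
Required area A = F/σ_allow = 981000/167.9 = 5843 mm².
A = πd²/4 → d = √(4A/π) = 86.25 mm.

d = 86.3 mm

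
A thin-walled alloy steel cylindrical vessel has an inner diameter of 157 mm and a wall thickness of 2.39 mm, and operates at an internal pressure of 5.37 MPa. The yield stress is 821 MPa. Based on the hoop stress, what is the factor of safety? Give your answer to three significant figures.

n = 4.65

σ_h = pD/(2t) = 5.37×157/(2×2.39) = 176.4 MPa.
n = 821/176.4 = 4.655.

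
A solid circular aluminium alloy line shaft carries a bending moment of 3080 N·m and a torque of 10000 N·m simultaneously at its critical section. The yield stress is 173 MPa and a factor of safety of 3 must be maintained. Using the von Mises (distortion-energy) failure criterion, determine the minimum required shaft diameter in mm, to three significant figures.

d = 118 mm

σ_allow = σ_y/n = 173/3 = 57.67 MPa.
For a solid shaft σ_b = 32M/(πd³) and τ = 16T/(πd³), so the von Mises stress is σ' = (16/πd³)·√(4M²+3T²).
√(4M²+3T²) = √(4×(3.080×10^6)² + 3×(1.000×10^7)²) = 1.838×10^7 N·mm.
d³ = 16×1.838×10^7/(π×57.67) = 1.624×10^6 mm³.
d = 117.5 mm.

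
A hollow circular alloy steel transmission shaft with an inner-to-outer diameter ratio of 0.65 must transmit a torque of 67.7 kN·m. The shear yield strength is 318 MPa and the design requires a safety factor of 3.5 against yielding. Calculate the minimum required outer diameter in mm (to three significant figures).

τ_allow = 318/3.5 = 90.86 MPa.
For a hollow shaft τ = 16T/[πd_o³(1−k⁴)] with k = 0.65, so 1−k⁴ = 0.8215.
d_o³ = 16T/[π τ_allow (1−k⁴)] = 16×6.7700×10^7/(π×90.86×0.8215) = 4.620×10^6 mm³.
d_o = 166.5 mm.

d_o = 167 mm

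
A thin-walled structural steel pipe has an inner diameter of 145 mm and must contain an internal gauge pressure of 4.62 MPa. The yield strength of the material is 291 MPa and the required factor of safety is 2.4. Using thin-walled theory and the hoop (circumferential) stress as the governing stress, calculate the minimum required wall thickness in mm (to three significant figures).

t = 2.76 mm

σ_allow = 291/2.4 = 121.2 MPa.
Hoop stress σ_h = pD/(2t), so t = pD/(2σ_allow) = 4.62×145/(2×121.2) = 2.762 mm.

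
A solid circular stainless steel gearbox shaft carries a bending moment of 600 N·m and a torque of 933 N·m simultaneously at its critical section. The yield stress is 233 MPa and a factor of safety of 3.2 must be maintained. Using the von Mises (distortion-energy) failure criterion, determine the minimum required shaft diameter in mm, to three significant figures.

d = 52.0 mm

σ_allow = σ_y/n = 233/3.2 = 72.81 MPa.
For a solid shaft σ_b = 32M/(πd³) and τ = 16T/(πd³), so the von Mises stress is σ' = (16/πd³)·√(4M²+3T²).
√(4M²+3T²) = √(4×(600000)² + 3×(933000)²) = 2.013×10^6 N·mm.
d³ = 16×2.013×10^6/(π×72.81) = 140800 mm³.
d = 52.02 mm.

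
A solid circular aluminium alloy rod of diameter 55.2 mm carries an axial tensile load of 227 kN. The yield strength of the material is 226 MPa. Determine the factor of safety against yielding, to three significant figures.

n = 2.38

A = πd²/4 = 2393 mm².
σ = F/A = 227000/2393 = 94.85 MPa.
n = 226/94.85 = 2.383.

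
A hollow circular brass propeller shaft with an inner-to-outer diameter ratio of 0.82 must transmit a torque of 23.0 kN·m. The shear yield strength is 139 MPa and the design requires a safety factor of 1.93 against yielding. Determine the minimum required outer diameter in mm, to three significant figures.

d_o = 144 mm

τ_allow = 139/1.93 = 72.02 MPa.
For a hollow shaft τ = 16T/[πd_o³(1−k⁴)] with k = 0.82, so 1−k⁴ = 0.5479.
d_o³ = 16T/[π τ_allow (1−k⁴)] = 16×2.3000×10^7/(π×72.02×0.5479) = 2.969×10^6 mm³.
d_o = 143.7 mm.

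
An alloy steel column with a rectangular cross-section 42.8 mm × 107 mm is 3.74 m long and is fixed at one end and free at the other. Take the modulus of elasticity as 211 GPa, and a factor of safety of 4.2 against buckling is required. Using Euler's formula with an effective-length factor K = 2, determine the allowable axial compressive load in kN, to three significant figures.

Buckling occurs about the weak axis: I_min = h·b³/12 = 107×42.8³/12 = 699100 mm⁴ (b = 42.8 mm is the smaller dimension).
Effective length L_e = KL = 2×3.74 m = 7480 mm.
Euler critical load P_cr = π²EI/L_e² = π²×211000×699100/7480² = 26020 N.
P_allow = P_cr/n = 26020/4.2 = 6195 N.

P_allow = 6.20 kN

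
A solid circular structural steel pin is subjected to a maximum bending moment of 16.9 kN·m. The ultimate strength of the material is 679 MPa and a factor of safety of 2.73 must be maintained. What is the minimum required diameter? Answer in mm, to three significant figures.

σ_allow = 679/2.73 = 248.7 MPa.
For a solid circular section σ = 32M/(πd³), so d³ = 32M/(π σ_allow) = 32×1.6900×10^7/(π×248.7) = 692100 mm³.
d = 88.46 mm.

d = 88.5 mm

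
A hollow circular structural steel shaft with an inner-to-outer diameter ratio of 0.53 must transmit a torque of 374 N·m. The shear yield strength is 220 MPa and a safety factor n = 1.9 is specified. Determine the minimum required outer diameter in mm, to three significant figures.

d_o = 26.1 mm

τ_allow = 220/1.9 = 115.8 MPa.
For a hollow shaft τ = 16T/[πd_o³(1−k⁴)] with k = 0.53, so 1−k⁴ = 0.9211.
d_o³ = 16T/[π τ_allow (1−k⁴)] = 16×374000/(π×115.8×0.9211) = 17860 mm³.
d_o = 26.14 mm.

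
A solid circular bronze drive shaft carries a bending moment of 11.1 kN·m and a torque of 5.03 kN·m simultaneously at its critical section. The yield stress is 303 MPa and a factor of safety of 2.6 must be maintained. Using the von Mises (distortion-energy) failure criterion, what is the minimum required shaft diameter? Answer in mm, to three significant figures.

d = 101 mm

σ_allow = σ_y/n = 303/2.6 = 116.5 MPa.
For a solid shaft σ_b = 32M/(πd³) and τ = 16T/(πd³), so the von Mises stress is σ' = (16/πd³)·√(4M²+3T²).
√(4M²+3T²) = √(4×(1.110×10^7)² + 3×(5.030×10^6)²) = 2.385×10^7 N·mm.
d³ = 16×2.385×10^7/(π×116.5) = 1.042×10^6 mm³.
d = 101.4 mm.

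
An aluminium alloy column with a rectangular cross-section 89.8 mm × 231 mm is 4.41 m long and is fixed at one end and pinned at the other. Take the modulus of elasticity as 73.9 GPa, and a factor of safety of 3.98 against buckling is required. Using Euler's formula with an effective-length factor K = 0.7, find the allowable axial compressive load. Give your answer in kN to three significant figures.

P_allow = 268 kN

Buckling occurs about the weak axis: I_min = h·b³/12 = 231×89.8³/12 = 1.394×10^7 mm⁴ (b = 89.8 mm is the smaller dimension).
Effective length L_e = KL = 0.7×4.41 m = 3087 mm.
Euler critical load P_cr = π²EI/L_e² = π²×73900×1.394×10^7/3087² = 1.067×10^6 N.
P_allow = P_cr/n = 1.067×10^6/3.98 = 268100 N.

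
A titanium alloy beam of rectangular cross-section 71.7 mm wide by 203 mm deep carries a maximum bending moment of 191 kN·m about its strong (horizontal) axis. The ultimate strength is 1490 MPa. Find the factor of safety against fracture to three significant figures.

n = 3.84

Section modulus S = bh²/6 = 71.7×203²/6 = 492400 mm³.
σ = M/S = 1.9100×10^8/492400 = 387.9 MPa.
n = 1490/387.9 = 3.842.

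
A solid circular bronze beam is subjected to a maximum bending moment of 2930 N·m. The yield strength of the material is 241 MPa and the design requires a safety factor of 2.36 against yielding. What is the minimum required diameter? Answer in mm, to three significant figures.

d = 66.4 mm

σ_allow = 241/2.36 = 102.1 MPa.
For a solid circular section σ = 32M/(πd³), so d³ = 32M/(π σ_allow) = 32×2930000/(π×102.1) = 292300 mm³.
d = 66.36 mm.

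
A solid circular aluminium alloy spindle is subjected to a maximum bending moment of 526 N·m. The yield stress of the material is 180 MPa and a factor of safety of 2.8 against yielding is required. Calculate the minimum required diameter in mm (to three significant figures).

d = 43.7 mm

σ_allow = 180/2.8 = 64.29 MPa.
For a solid circular section σ = 32M/(πd³), so d³ = 32M/(π σ_allow) = 32×526000/(π×64.29) = 83340 mm³.
d = 43.68 mm.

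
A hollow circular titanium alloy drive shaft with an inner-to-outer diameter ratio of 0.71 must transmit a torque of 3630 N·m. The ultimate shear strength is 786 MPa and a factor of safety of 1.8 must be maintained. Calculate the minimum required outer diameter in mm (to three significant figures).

d_o = 38.4 mm

τ_allow = 786/1.8 = 436.7 MPa.
For a hollow shaft τ = 16T/[πd_o³(1−k⁴)] with k = 0.71, so 1−k⁴ = 0.7459.
d_o³ = 16T/[π τ_allow (1−k⁴)] = 16×3630000/(π×436.7×0.7459) = 56760 mm³.
d_o = 38.43 mm.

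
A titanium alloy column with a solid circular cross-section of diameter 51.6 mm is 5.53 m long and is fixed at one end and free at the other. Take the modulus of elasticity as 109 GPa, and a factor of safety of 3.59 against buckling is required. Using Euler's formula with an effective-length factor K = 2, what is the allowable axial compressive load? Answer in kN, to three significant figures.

P_allow = 0.852 kN

I = πd⁴/64 = π×51.6⁴/64 = 348000 mm⁴.
Effective length L_e = KL = 2×5.53 m = 11060 mm.
Euler critical load P_cr = π²EI/L_e² = π²×109000×348000/11060² = 3060 N.
P_allow = P_cr/n = 3060/3.59 = 852.5 N.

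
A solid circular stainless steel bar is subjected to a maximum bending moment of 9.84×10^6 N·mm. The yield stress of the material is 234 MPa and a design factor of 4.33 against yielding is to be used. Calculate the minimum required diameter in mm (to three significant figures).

d = 123 mm

σ_allow = 234/4.33 = 54.04 MPa.
For a solid circular section σ = 32M/(πd³), so d³ = 32M/(π σ_allow) = 32×9840000/(π×54.04) = 1.855×10^6 mm³.
d = 122.9 mm.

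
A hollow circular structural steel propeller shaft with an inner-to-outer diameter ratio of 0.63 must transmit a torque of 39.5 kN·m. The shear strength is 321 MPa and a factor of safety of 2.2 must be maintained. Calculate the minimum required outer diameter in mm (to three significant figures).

d_o = 118 mm

τ_allow = 321/2.2 = 145.9 MPa.
For a hollow shaft τ = 16T/[πd_o³(1−k⁴)] with k = 0.63, so 1−k⁴ = 0.8425.
d_o³ = 16T/[π τ_allow (1−k⁴)] = 16×3.9500×10^7/(π×145.9×0.8425) = 1.637×10^6 mm³.
d_o = 117.8 mm.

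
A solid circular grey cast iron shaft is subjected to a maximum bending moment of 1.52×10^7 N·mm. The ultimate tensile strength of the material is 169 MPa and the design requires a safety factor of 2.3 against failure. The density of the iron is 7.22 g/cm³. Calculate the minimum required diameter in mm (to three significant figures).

d = 128 mm

σ_allow = 169/2.3 = 73.48 MPa.
For a solid circular section σ = 32M/(πd³), so d³ = 32M/(π σ_allow) = 32×1.5200×10^7/(π×73.48) = 2.107×10^6 mm³.
d = 128.2 mm.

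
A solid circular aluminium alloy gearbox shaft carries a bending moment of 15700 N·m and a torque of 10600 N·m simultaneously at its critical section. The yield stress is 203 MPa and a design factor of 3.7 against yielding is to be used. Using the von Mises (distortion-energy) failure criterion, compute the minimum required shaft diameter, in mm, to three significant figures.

d = 150 mm

σ_allow = σ_y/n = 203/3.7 = 54.86 MPa.
For a solid shaft σ_b = 32M/(πd³) and τ = 16T/(πd³), so the von Mises stress is σ' = (16/πd³)·√(4M²+3T²).
√(4M²+3T²) = √(4×(1.570×10^7)² + 3×(1.060×10^7)²) = 3.637×10^7 N·mm.
d³ = 16×3.637×10^7/(π×54.86) = 3.376×10^6 mm³.
d = 150.0 mm.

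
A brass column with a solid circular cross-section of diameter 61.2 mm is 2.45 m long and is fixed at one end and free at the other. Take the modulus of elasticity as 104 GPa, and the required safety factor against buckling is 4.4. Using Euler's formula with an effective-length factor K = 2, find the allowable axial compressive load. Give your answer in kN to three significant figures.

I = πd⁴/64 = π×61.2⁴/64 = 688600 mm⁴.
Effective length L_e = KL = 2×2.45 m = 4900 mm.
Euler critical load P_cr = π²EI/L_e² = π²×104000×688600/4900² = 29440 N.
P_allow = P_cr/n = 29440/4.4 = 6691 N.

P_allow = 6.69 kN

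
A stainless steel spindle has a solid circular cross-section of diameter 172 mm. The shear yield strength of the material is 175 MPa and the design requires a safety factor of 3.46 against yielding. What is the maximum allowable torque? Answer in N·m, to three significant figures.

T_allow = 50500 N·m

τ_allow = 175/3.46 = 50.58 MPa.
For a solid shaft T_allow = τ_allow·πd³/16; πd³/16 = π×172³/16 = 999100 mm³.
T_allow = 50.58×999100 = 5.053×10^7 N·mm = 50530 N·m.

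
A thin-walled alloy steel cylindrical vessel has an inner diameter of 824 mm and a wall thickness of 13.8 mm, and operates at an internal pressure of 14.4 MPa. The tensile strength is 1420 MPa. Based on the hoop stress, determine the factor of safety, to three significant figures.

σ_h = pD/(2t) = 14.4×824/(2×13.8) = 429.9 MPa.
n = 1420/429.9 = 3.303.

n = 3.30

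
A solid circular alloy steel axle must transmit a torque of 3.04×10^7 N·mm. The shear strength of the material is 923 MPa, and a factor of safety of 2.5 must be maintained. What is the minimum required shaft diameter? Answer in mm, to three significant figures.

Allowable shear stress τ_allow = 923/2.5 = 369.2 MPa.
For a solid shaft τ = 16T/(πd³), so d³ = 16T/(π τ_allow) = 16×3.0400×10^7/(π×369.2) = 419400 mm³.
d = (419400)^(1/3) = 74.85 mm.

d = 74.9 mm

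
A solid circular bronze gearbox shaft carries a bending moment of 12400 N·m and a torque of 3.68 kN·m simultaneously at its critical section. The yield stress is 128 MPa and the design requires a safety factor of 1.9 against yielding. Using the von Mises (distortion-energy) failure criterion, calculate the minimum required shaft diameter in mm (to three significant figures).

d = 125 mm

σ_allow = σ_y/n = 128/1.9 = 67.37 MPa.
For a solid shaft σ_b = 32M/(πd³) and τ = 16T/(πd³), so the von Mises stress is σ' = (16/πd³)·√(4M²+3T²).
√(4M²+3T²) = √(4×(1.240×10^7)² + 3×(3.680×10^6)²) = 2.561×10^7 N·mm.
d³ = 16×2.561×10^7/(π×67.37) = 1.936×10^6 mm³.
d = 124.6 mm.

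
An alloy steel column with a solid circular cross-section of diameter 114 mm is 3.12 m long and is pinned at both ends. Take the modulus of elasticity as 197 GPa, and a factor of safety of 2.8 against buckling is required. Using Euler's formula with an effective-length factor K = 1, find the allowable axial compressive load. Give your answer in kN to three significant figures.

P_allow = 591 kN

I = πd⁴/64 = π×114⁴/64 = 8.291×10^6 mm⁴.
Effective length L_e = KL = 1×3.12 m = 3120 mm.
Euler critical load P_cr = π²EI/L_e² = π²×197000×8.291×10^6/3120² = 1.656×10^6 N.
P_allow = P_cr/n = 1.656×10^6/2.8 = 591400 N.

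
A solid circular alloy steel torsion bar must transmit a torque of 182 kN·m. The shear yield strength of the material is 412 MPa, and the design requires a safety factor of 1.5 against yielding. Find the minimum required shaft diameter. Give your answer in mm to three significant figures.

d = 150 mm

Allowable shear stress τ_allow = 412/1.5 = 274.7 MPa.
For a solid shaft τ = 16T/(πd³), so d³ = 16T/(π τ_allow) = 16×1.8200×10^8/(π×274.7) = 3.375×10^6 mm³.
d = (3.375×10^6)^(1/3) = 150.0 mm.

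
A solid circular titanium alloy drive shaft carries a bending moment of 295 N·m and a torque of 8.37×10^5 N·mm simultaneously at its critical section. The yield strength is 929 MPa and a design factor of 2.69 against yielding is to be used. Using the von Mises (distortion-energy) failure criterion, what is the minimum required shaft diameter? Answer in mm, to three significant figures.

d = 28.5 mm

σ_allow = σ_y/n = 929/2.69 = 345.4 MPa.
For a solid shaft σ_b = 32M/(πd³) and τ = 16T/(πd³), so the von Mises stress is σ' = (16/πd³)·√(4M²+3T²).
√(4M²+3T²) = √(4×(295000)² + 3×(837000)²) = 1.565×10^6 N·mm.
d³ = 16×1.565×10^6/(π×345.4) = 23080 mm³.
d = 28.47 mm.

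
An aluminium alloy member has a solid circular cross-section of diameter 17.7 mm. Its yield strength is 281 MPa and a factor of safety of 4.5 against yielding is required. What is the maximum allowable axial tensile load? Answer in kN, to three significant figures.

F_allow = 15.4 kN

σ_allow = 281/4.5 = 62.44 MPa.
A = πd²/4 = π×17.7²/4 = 246.1 mm².
F_allow = σ_allow × A = 62.44×246.1 = 15360 N.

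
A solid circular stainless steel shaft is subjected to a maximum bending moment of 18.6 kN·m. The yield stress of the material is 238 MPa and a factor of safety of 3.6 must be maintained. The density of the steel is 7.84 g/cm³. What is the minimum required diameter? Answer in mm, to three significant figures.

d = 142 mm

σ_allow = 238/3.6 = 66.11 MPa.
For a solid circular section σ = 32M/(πd³), so d³ = 32M/(π σ_allow) = 32×1.8600×10^7/(π×66.11) = 2.866×10^6 mm³.
d = 142.0 mm.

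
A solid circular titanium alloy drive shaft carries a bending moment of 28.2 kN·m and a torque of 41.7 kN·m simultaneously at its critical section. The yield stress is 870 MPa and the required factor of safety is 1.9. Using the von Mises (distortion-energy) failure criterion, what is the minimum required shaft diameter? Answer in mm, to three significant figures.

d = 101 mm

σ_allow = σ_y/n = 870/1.9 = 457.9 MPa.
For a solid shaft σ_b = 32M/(πd³) and τ = 16T/(πd³), so the von Mises stress is σ' = (16/πd³)·√(4M²+3T²).
√(4M²+3T²) = √(4×(2.820×10^7)² + 3×(4.170×10^7)²) = 9.164×10^7 N·mm.
d³ = 16×9.164×10^7/(π×457.9) = 1.019×10^6 mm³.
d = 100.6 mm.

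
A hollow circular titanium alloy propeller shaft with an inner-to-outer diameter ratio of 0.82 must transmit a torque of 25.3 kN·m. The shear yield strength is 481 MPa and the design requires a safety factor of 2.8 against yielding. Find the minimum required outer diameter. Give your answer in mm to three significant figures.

τ_allow = 481/2.8 = 171.8 MPa.
For a hollow shaft τ = 16T/[πd_o³(1−k⁴)] with k = 0.82, so 1−k⁴ = 0.5479.
d_o³ = 16T/[π τ_allow (1−k⁴)] = 16×2.5300×10^7/(π×171.8×0.5479) = 1.369×10^6 mm³.
d_o = 111.0 mm.

d_o = 111 mm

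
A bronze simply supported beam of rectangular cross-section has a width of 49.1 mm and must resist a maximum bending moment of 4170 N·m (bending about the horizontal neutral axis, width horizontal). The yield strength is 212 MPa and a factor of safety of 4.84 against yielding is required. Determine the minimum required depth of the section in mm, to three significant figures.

σ_allow = 212/4.84 = 43.80 MPa.
For a rectangular section σ = 6M/(bh²), so h² = 6M/(b σ_allow) = 6×4170000/(49.1×43.80) = 11630 mm².
h = 107.9 mm.

h = 108 mm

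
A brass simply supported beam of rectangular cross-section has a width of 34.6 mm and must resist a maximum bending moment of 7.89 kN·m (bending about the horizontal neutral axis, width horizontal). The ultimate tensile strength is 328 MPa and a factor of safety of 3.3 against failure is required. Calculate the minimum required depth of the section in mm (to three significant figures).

h = 117 mm

σ_allow = 328/3.3 = 99.39 MPa.
For a rectangular section σ = 6M/(bh²), so h² = 6M/(b σ_allow) = 6×7890000/(34.6×99.39) = 13770 mm².
h = 117.3 mm.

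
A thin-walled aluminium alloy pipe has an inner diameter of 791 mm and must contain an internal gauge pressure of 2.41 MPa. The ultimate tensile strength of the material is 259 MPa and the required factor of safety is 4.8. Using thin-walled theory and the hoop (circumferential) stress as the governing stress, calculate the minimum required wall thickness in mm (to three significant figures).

t = 17.7 mm

σ_allow = 259/4.8 = 53.96 MPa.
Hoop stress σ_h = pD/(2t), so t = pD/(2σ_allow) = 2.41×791/(2×53.96) = 17.66 mm.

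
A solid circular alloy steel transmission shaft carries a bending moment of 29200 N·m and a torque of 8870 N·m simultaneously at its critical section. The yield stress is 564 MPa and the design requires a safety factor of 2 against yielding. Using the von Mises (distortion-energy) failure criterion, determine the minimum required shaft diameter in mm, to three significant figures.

σ_allow = σ_y/n = 564/2 = 282.0 MPa.
For a solid shaft σ_b = 32M/(πd³) and τ = 16T/(πd³), so the von Mises stress is σ' = (16/πd³)·√(4M²+3T²).
√(4M²+3T²) = √(4×(2.920×10^7)² + 3×(8.870×10^6)²) = 6.039×10^7 N·mm.
d³ = 16×6.039×10^7/(π×282.0) = 1.091×10^6 mm³.
d = 102.9 mm.

d = 103 mm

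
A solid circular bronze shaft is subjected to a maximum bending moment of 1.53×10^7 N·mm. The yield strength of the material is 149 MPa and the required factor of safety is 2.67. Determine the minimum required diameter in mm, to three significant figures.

σ_allow = 149/2.67 = 55.81 MPa.
For a solid circular section σ = 32M/(πd³), so d³ = 32M/(π σ_allow) = 32×1.5300×10^7/(π×55.81) = 2.793×10^6 mm³.
d = 140.8 mm.

d = 141 mm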